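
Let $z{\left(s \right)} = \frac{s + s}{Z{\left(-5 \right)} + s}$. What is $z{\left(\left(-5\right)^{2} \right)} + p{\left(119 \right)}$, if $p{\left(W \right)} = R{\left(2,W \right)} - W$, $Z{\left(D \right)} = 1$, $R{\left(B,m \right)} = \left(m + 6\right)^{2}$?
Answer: $\frac{201603}{13} \approx 15508.0$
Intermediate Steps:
$R{\left(B,m \right)} = \left(6 + m\right)^{2}$
$p{\left(W \right)} = \left(6 + W\right)^{2} - W$
$z{\left(s \right)} = \frac{2 s}{1 + s}$ ($z{\left(s \right)} = \frac{s + s}{1 + s} = \frac{2 s}{1 + s}$)
$z{\left(\left(-5\right)^{2} \right)} + p{\left(119 \right)} = \frac{2 \left(-5\right)^{2}}{1 + \left(-5\right)^{2}} + \left(\left(6 + 119\right)^{2} - 119\right) = 2 \cdot 25 \frac{1}{1 + 25} - \left(119 - 125^{2}\right) = 2 \cdot 25 \cdot \frac{1}{26} + \left(15625 - 119\right) = 2 \cdot 25 \cdot \frac{1}{26} + 15506 = \frac{25}{13} + 15506 = \frac{201603}{13}$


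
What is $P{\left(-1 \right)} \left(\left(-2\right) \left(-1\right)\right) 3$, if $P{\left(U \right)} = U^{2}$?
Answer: $6$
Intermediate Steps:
$P{\left(-1 \right)} \left(\left(-2\right) \left(-1\right)\right) 3 = \left(-1\right)^{2} \left(\left(-2\right) \left(-1\right)\right) 3 = 1 \cdot 2 \cdot 3 = 2 \cdot 3 = 6$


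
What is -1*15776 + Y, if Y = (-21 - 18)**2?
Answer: -14255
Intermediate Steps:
Y = 1521 (Y = (-39)**2 = 1521)
-1*15776 + Y = -1*15776 + 1521 = -15776 + 1521 = -14255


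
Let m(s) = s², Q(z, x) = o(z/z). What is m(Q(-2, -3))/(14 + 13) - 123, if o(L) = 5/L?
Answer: -3296/27 ≈ -122.07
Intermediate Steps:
Q(z, x) = 5 (Q(z, x) = 5/((z/z)) = 5/1 = 5*1 = 5)
m(Q(-2, -3))/(14 + 13) - 123 = 5²/(14 + 13) - 123 = 25/27 - 123 = -3296/27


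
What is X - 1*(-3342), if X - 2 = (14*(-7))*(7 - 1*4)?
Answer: 3050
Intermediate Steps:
X = -292 (X = 2 + (14*(-7))*(7 - 1*4) = 2 - 98*(7 - 4) = 2 - 98*3 = 2 - 294 = -292)
X - 1*(-3342) = -292 - 1*(-3342) = -292 + 3342 = 3050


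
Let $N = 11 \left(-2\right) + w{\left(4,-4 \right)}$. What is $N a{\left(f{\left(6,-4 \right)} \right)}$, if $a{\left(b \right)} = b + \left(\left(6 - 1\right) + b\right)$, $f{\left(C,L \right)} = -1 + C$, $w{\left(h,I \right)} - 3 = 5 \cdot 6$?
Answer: $165$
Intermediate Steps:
$w{\left(h,I \right)} = 33$ ($w{\left(h,I \right)} = 3 + 5 \cdot 6 = 3 + 30 = 33$)
$a{\left(b \right)} = 5 + 2 b$ ($a{\left(b \right)} = b + \left(5 + b\right) = 5 + 2 b$)
$N = 11$ ($N = 11 \left(-2\right) + 33 = -22 + 33 = 11$)
$N a{\left(f{\left(6,-4 \right)} \right)} = 11 \left(5 + 2 \left(-1 + 6\right)\right) = 11 \left(5 + 2 \cdot 5\right) = 11 \left(5 + 10\right) = 11 \cdot 15 = 165$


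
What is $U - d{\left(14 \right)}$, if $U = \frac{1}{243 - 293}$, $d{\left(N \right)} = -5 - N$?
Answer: $\frac{949}{50} \approx 18.98$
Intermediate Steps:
$U = - \frac{1}{50}$ ($U = \frac{1}{-50} = - \frac{1}{50} \approx -0.02$)
$U - d{\left(14 \right)} = - \frac{1}{50} - \left(-5 - 14\right) = - \frac{1}{50} - -19 = - \frac{1}{50} + 19 = \frac{949}{50}$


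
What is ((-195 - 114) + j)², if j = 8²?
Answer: 60025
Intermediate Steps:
j = 64
((-195 - 114) + j)² = ((-195 - 114) + 64)² = (-309 + 64)² = (-245)² = 60025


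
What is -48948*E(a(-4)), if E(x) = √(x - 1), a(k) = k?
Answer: -48948*I*√5 ≈ -1.0945e+5*I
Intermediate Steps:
E(x) = √(-1 + x)
-48948*E(a(-4)) = -48948*√(-1 - 4) = -48948*I*√5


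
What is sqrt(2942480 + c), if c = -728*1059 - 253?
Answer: 5*sqrt(86851) ≈ 1473.5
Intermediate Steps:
c = -771205 (c = -770952 - 253 = -771205)
sqrt(2942480 + c) = sqrt(2942480 - 771205) = sqrt(2171275) = 5*sqrt(86851)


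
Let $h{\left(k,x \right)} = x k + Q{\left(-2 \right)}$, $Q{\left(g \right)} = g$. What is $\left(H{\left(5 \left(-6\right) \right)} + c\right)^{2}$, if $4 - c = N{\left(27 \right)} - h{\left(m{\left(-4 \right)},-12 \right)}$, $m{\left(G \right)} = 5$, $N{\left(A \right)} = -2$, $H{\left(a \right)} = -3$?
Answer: $3481$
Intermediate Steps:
$h{\left(k,x \right)} = -2 + k x$ ($h{\left(k,x \right)} = x k - 2 = k x - 2 = -2 + k x$)
$c = -56$ ($c = 4 - \left(-2 - \left(-2 + 5 \left(-12\right)\right)\right) = 4 - \left(-2 - \left(-2 - 60\right)\right) = 4 - \left(-2 - -62\right) = 4 - \left(-2 + 62\right) = 4 - 60 = -56$)
$\left(H{\left(5 \left(-6\right) \right)} + c\right)^{2} = \left(-3 - 56\right)^{2} = \left(-59\right)^{2} = 3481$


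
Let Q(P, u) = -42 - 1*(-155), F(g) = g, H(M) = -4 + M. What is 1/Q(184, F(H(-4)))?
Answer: 1/113 ≈ 0.0088496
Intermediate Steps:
Q(P, u) = 113 (Q(P, u) = -42 + 155 = 113)
1/Q(184, F(H(-4))) = 1/113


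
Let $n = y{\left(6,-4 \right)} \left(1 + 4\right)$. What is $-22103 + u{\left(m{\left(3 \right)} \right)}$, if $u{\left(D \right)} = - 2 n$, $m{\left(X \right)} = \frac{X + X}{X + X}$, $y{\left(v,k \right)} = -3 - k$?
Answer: $-22113$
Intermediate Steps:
$n = 5$ ($n = \left(-3 - -4\right) \left(1 + 4\right) = \left(-3 + 4\right) 5 = 1 \cdot 5 = 5$)
$m{\left(X \right)} = 1$ ($m{\left(X \right)} = \frac{2 X}{2 X} = 2 X \frac{1}{2 X} = 1$)
$u{\left(D \right)} = -10$ ($u{\left(D \right)} = \left(-2\right) 5 = -10$)
$-22103 + u{\left(m{\left(3 \right)} \right)} = -22103 - 10 = -22113$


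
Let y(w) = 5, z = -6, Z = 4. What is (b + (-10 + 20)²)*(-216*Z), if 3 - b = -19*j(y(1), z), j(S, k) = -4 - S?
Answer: 58752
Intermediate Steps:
b = -168 (b = 3 - (-19)*(-4 - 1*5) = 3 - (-19)*(-4 - 5) = 3 - (-19)*(-9) = 3 - 1*171 = 3 - 171 = -168)
(b + (-10 + 20)²)*(-216*Z) = (-168 + (-10 + 20)²)*(-216*4) = (-168 + 10²)*(-54*16) = (-168 + 100)*(-864) = -68*(-864) = 58752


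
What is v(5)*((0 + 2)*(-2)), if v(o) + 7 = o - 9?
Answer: 44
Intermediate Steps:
v(o) = -16 + o (v(o) = -7 + (o - 9) = -7 + (-9 + o) = -16 + o)
v(5)*((0 + 2)*(-2)) = (-16 + 5)*((0 + 2)*(-2)) = -22*(-2) = -11*(-4) = 44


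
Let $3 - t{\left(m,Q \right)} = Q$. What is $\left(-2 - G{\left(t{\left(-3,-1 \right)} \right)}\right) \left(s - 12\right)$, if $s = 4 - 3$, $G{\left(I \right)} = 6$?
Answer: $88$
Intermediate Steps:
$t{\left(m,Q \right)} = 3 - Q$
$s = 1$ ($s = 4 - 3 = 1$)
$\left(-2 - G{\left(t{\left(-3,-1 \right)} \right)}\right) \left(s - 12\right) = \left(-2 - 6\right) \left(1 - 12\right) = \left(-2 - 6\right) \left(-11\right) = \left(-8\right) \left(-11\right) = 88$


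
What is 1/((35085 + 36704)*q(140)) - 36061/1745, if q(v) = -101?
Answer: -261467097774/12652452305 ≈ -20.665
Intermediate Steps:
1/((35085 + 36704)*q(140)) - 36061/1745 = 1/((35085 + 36704)*(-101)) - 36061/1745 = -1/101/71789 - 36061*1/1745 = (1/71789)*(-1/101) - 36061/1745 = -1/7250689 - 36061/1745 = -261467097774/12652452305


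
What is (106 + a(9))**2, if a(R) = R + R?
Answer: 15376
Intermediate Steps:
a(R) = 2*R
(106 + a(9))**2 = (106 + 2*9)**2 = (106 + 18)**2 = 124**2 = 15376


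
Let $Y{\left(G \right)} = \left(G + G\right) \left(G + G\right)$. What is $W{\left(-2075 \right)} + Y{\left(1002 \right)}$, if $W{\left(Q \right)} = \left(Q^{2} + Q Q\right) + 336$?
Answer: $12627602$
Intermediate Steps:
$Y{\left(G \right)} = 4 G^{2}$ ($Y{\left(G \right)} = 2 G 2 G = 4 G^{2}$)
$W{\left(Q \right)} = 336 + 2 Q^{2}$ ($W{\left(Q \right)} = \left(Q^{2} + Q^{2}\right) + 336 = 2 Q^{2} + 336 = 336 + 2 Q^{2}$)
$W{\left(-2075 \right)} + Y{\left(1002 \right)} = \left(336 + 2 \left(-2075\right)^{2}\right) + 4 \cdot 1002^{2} = \left(336 + 2 \cdot 4305625\right) + 4 \cdot 1004004 = \left(336 + 8611250\right) + 4016016 = 8611586 + 4016016 = 12627602$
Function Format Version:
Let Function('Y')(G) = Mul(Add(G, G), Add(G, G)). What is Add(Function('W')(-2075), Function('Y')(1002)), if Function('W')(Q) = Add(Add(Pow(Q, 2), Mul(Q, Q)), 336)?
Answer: 12627602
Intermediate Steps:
Function('Y')(G) = Mul(4, Pow(G, 2)) (Function('Y')(G) = Mul(Mul(2, G), Mul(2, G)) = Mul(4, Pow(G, 2)))
Function('W')(Q) = Add(336, Mul(2, Pow(Q, 2))) (Function('W')(Q) = Add(Add(Pow(Q, 2), Pow(Q, 2)), 336) = Add(Mul(2, Pow(Q, 2)), 336) = Add(336, Mul(2, Pow(Q, 2))))
Add(Function('W')(-2075), Function('Y')(1002)) = Add(Add(336, Mul(2, Pow(-2075, 2))), Mul(4, Pow(1002, 2))) = Add(Add(336, Mul(2, 4305625)), Mul(4, 1004004)) = Add(Add(336, 8611250), 4016016) = Add(8611586, 4016016) = 12627602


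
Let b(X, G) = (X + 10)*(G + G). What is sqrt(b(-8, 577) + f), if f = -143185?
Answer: 3*I*sqrt(15653) ≈ 375.34*I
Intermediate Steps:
b(X, G) = 2*G*(10 + X) (b(X, G) = (10 + X)*(2*G) = 2*G*(10 + X))
sqrt(b(-8, 577) + f) = sqrt(2*577*(10 - 8) - 143185) = sqrt(2*577*2 - 143185) = sqrt(2308 - 143185) = sqrt(-140877) = 3*I*sqrt(15653)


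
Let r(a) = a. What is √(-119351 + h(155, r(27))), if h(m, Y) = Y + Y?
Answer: I*√119297 ≈ 345.39*I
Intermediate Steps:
h(m, Y) = 2*Y
√(-119351 + h(155, r(27))) = √(-119351 + 2*27) = √(-119351 + 54) = √(-119297) = I*√119297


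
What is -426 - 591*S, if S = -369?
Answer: 217653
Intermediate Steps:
-426 - 591*S = -426 - 591*(-369) = -426 + 218079 = 217653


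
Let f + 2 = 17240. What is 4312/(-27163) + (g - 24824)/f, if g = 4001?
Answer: -213315135/156078598 ≈ -1.3667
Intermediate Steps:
f = 17238 (f = -2 + 17240 = 17238)
4312/(-27163) + (g - 24824)/f = 4312/(-27163) + (4001 - 24824)/17238 = 4312*(-1/27163) - 20823*1/17238 = -4312/27163 - 6941/5746 = -213315135/156078598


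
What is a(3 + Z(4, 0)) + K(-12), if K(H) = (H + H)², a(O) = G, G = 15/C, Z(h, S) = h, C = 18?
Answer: 3461/6 ≈ 576.83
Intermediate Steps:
G = ⅚ (G = 15/18 = 15*(1/18) = ⅚ ≈ 0.83333)
a(O) = ⅚
K(H) = 4*H² (K(H) = (2*H)² = 4*H²)
a(3 + Z(4, 0)) + K(-12) = ⅚ + 4*(-12)² = ⅚ + 4*144 = ⅚ + 576 = 3461/6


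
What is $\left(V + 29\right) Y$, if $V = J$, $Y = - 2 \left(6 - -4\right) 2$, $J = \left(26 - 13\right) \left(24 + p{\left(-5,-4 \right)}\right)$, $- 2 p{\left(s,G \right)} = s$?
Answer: $-14940$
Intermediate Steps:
$p{\left(s,G \right)} = - \frac{s}{2}$
$J = \frac{689}{2}$ ($J = \left(26 - 13\right) \left(24 - - \frac{5}{2}\right) = 13 \left(24 + \frac{5}{2}\right) = 13 \cdot \frac{53}{2} = \frac{689}{2} \approx 344.5$)
$Y = -40$ ($Y = - 2 \left(6 + 4\right) 2 = \left(-2\right) 10 \cdot 2 = \left(-20\right) 2 = -40$)
$V = \frac{689}{2} \approx 344.5$
$\left(V + 29\right) Y = \left(\frac{689}{2} + 29\right) \left(-40\right) = \frac{747}{2} \left(-40\right) = -14940$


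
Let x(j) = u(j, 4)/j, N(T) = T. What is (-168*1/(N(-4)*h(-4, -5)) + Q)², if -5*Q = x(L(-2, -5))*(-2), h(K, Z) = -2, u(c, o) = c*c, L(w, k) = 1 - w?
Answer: 9801/25 ≈ 392.04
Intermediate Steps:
u(c, o) = c²
x(j) = j (x(j) = j²/j = j)
Q = 6/5 (Q = -(1 - 1*(-2))*(-2)/5 = -(1 + 2)*(-2)/5 = -3*(-2)/5 = -⅕*(-6) = 6/5 ≈ 1.2000)
(-168*1/(N(-4)*h(-4, -5)) + Q)² = (-168/((-2*(-4))) + 6/5)² = (-168/8 + 6/5)² = (-168*⅛ + 6/5)² = (-21 + 6/5)² = (-99/5)² = 9801/25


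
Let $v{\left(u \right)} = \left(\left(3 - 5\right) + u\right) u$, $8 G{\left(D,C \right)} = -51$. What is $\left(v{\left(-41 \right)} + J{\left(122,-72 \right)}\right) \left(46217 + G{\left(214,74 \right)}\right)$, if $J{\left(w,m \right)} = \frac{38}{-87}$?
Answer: $\frac{56688606955}{696} \approx 8.1449 \cdot 10^{7}$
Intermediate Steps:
$G{\left(D,C \right)} = - \frac{51}{8}$ ($G{\left(D,C \right)} = \frac{1}{8} \left(-51\right) = - \frac{51}{8}$)
$J{\left(w,m \right)} = - \frac{38}{87}$ ($J{\left(w,m \right)} = 38 \left(- \frac{1}{87}\right) = - \frac{38}{87}$)
$v{\left(u \right)} = u \left(-2 + u\right)$ ($v{\left(u \right)} = \left(-2 + u\right) u = u \left(-2 + u\right)$)
$\left(v{\left(-41 \right)} + J{\left(122,-72 \right)}\right) \left(46217 + G{\left(214,74 \right)}\right) = \left(- 41 \left(-2 - 41\right) - \frac{38}{87}\right) \left(46217 - \frac{51}{8}\right) = \left(\left(-41\right) \left(-43\right) - \frac{38}{87}\right) \frac{369685}{8} = \left(1763 - \frac{38}{87}\right) \frac{369685}{8} = \frac{153343}{87} \cdot \frac{369685}{8} = \frac{56688606955}{696}$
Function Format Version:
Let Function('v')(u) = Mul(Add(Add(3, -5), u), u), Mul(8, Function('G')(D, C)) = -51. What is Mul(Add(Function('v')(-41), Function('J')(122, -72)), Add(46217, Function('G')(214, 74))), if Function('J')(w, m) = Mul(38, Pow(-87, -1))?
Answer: Rational(56688606955, 696) ≈ 8.1449e+7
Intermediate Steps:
Function('G')(D, C) = Rational(-51, 8) (Function('G')(D, C) = Mul(Rational(1, 8), -51) = Rational(-51, 8))
Function('J')(w, m) = Rational(-38, 87) (Function('J')(w, m) = Mul(38, Rational(-1, 87)) = Rational(-38, 87))
Function('v')(u) = Mul(u, Add(-2, u)) (Function('v')(u) = Mul(Add(-2, u), u) = Mul(u, Add(-2, u)))
Mul(Add(Function('v')(-41), Function('J')(122, -72)), Add(46217, Function('G')(214, 74))) = Mul(Add(Mul(-41, Add(-2, -41)), Rational(-38, 87)), Add(46217, Rational(-51, 8))) = Mul(Add(Mul(-41, -43), Rational(-38, 87)), Rational(369685, 8)) = Mul(Add(1763, Rational(-38, 87)), Rational(369685, 8)) = Mul(Rational(153343, 87), Rational(369685, 8)) = Rational(56688606955, 696)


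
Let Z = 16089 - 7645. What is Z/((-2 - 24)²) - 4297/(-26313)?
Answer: 56272936/4446897 ≈ 12.654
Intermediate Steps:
Z = 8444
Z/((-2 - 24)²) - 4297/(-26313) = 8444/((-2 - 24)²) - 4297/(-26313) = 8444/((-26)²) - 4297*(-1/26313) = 8444/676 + 4297/26313 = 8444*(1/676) + 4297/26313 = 2111/169 + 4297/26313 = 56272936/4446897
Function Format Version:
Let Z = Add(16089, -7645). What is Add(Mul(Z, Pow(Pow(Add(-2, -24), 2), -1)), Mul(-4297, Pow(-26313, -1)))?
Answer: Rational(56272936, 4446897) ≈ 12.654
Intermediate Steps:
Z = 8444
Add(Mul(Z, Pow(Pow(Add(-2, -24), 2), -1)), Mul(-4297, Pow(-26313, -1))) = Add(Mul(8444, Pow(Pow(Add(-2, -24), 2), -1)), Mul(-4297, Pow(-26313, -1))) = Add(Mul(8444, Pow(Pow(-26, 2), -1)), Mul(-4297, Rational(-1, 26313))) = Add(Mul(8444, Pow(676, -1)), Rational(4297, 26313)) = Add(Mul(8444, Rational(1, 676)), Rational(4297, 26313)) = Add(Rational(2111, 169), Rational(4297, 26313)) = Rational(56272936, 4446897)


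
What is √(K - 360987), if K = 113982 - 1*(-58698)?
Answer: 21*I*√427 ≈ 433.94*I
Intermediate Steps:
K = 172680 (K = 113982 + 58698 = 172680)
√(K - 360987) = √(172680 - 360987) = √(-188307) = 21*I*√427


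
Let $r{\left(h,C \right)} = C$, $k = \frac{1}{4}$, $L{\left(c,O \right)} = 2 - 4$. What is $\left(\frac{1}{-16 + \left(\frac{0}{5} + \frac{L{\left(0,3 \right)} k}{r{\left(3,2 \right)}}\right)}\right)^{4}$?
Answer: $\frac{256}{17850625} \approx 1.4341 \cdot 10^{-5}$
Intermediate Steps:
$L{\left(c,O \right)} = -2$ ($L{\left(c,O \right)} = 2 - 4 = -2$)
$k = \frac{1}{4} \approx 0.25$
$\left(\frac{1}{-16 + \left(\frac{0}{5} + \frac{L{\left(0,3 \right)} k}{r{\left(3,2 \right)}}\right)}\right)^{4} = \left(\frac{1}{-16 + \left(\frac{0}{5} + \frac{\left(-2\right) \frac{1}{4}}{2}\right)}\right)^{4} = \left(\frac{1}{-16 + \left(0 \cdot \frac{1}{5} - \frac{1}{4}\right)}\right)^{4} = \left(\frac{1}{-16 + \left(0 - \frac{1}{4}\right)}\right)^{4} = \left(\frac{1}{-16 - \frac{1}{4}}\right)^{4} = \left(\frac{1}{- \frac{65}{4}}\right)^{4} = \left(- \frac{4}{65}\right)^{4} = \frac{256}{17850625}$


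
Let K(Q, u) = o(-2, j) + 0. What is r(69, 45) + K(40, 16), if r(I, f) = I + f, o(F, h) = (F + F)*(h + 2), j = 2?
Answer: 98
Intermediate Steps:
o(F, h) = 2*F*(2 + h) (o(F, h) = (2*F)*(2 + h) = 2*F*(2 + h))
K(Q, u) = -16 (K(Q, u) = 2*(-2)*(2 + 2) + 0 = 2*(-2)*4 + 0 = -16 + 0 = -16)
r(69, 45) + K(40, 16) = (69 + 45) - 16 = 114 - 16 = 98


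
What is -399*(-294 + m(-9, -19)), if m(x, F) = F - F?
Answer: 117306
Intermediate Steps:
m(x, F) = 0
-399*(-294 + m(-9, -19)) = -399*(-294 + 0) = -399*(-294) = 117306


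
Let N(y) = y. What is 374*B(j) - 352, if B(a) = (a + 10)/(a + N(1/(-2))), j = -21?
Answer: -6908/43 ≈ -160.65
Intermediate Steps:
B(a) = (10 + a)/(-1/2 + a) (B(a) = (a + 10)/(a + 1/(-2)) = (10 + a)/(a - 1/2) = (10 + a)/(-1/2 + a))
374*B(j) - 352 = 374*(2*(10 - 21)/(-1 + 2*(-21))) - 352 = 374*(2*(-11)/(-1 - 42)) - 352 = 374*(2*(-11)/(-43)) - 352 = 374*(2*(-1/43)*(-11)) - 352 = 374*(22/43) - 352 = 8228/43 - 352 = -6908/43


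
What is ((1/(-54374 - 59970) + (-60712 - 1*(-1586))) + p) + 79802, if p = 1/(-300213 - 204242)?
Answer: 1192620677884721/57681402520 ≈ 20676.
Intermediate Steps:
p = -1/504455 (p = 1/(-504455) = -1/504455 ≈ -1.9823e-6)
((1/(-54374 - 59970) + (-60712 - 1*(-1586))) + p) + 79802 = ((1/(-54374 - 59970) + (-60712 - 1*(-1586))) - 1/504455) + 79802 = ((1/(-114344) + (-60712 + 1586)) - 1/504455) + 79802 = ((-1/114344 - 59126) - 1/504455) + 79802 = (-6760703345/114344 - 1/504455) + 79802 = -3410470606016319/57681402520 + 79802 = 1192620677884721/57681402520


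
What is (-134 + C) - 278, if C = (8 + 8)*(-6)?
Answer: -508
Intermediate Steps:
C = -96 (C = 16*(-6) = -96)
(-134 + C) - 278 = (-134 - 96) - 278 = -230 - 278 = -508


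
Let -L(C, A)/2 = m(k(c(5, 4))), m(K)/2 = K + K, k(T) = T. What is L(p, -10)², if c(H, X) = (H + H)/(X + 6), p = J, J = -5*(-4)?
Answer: 64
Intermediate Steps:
J = 20
p = 20
c(H, X) = 2*H/(6 + X) (c(H, X) = (2*H)/(6 + X) = 2*H/(6 + X))
m(K) = 4*K (m(K) = 2*(K + K) = 2*(2*K) = 4*K)
L(C, A) = -8 (L(C, A) = -8*2*5/(6 + 4) = -8*2*5/10 = -8*2*5*(⅒) = -8)
L(p, -10)² = (-8)² = 64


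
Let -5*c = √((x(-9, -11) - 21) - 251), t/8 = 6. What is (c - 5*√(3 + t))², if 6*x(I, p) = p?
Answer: 189607/150 + I*√55862 ≈ 1264.0 + 236.35*I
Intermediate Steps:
t = 48 (t = 8*6 = 48)
x(I, p) = p/6
c = -I*√9858/30 (c = -√(((⅙)*(-11) - 21) - 251)/5 = -√((-11/6 - 21) - 251)/5 = -√(-137/6 - 251)/5 = -I*√9858/30 ≈ -3.3096*I)
(c - 5*√(3 + t))² = (-I*√9858/30 - 5*√(3 + 48))² = (-I*√9858/30 - 5*√51)² = (-5*√51 - I*√9858/30)²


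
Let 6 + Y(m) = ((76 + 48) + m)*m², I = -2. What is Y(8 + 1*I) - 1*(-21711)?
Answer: 26385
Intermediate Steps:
Y(m) = -6 + m²*(124 + m) (Y(m) = -6 + ((76 + 48) + m)*m² = -6 + (124 + m)*m² = -6 + m²*(124 + m))
Y(8 + 1*I) - 1*(-21711) = (-6 + (8 + 1*(-2))³ + 124*(8 + 1*(-2))²) - 1*(-21711) = (-6 + (8 - 2)³ + 124*(8 - 2)²) + 21711 = (-6 + 6³ + 124*6²) + 21711 = (-6 + 216 + 124*36) + 21711 = (-6 + 216 + 4464) + 21711 = 4674 + 21711 = 26385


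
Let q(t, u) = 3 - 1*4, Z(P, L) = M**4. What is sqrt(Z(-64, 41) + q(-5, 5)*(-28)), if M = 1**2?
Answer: sqrt(29) ≈ 5.3852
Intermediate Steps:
M = 1
Z(P, L) = 1 (Z(P, L) = 1**4 = 1)
q(t, u) = -1 (q(t, u) = 3 - 4 = -1)
sqrt(Z(-64, 41) + q(-5, 5)*(-28)) = sqrt(1 - 1*(-28)) = sqrt(1 + 28) = sqrt(29)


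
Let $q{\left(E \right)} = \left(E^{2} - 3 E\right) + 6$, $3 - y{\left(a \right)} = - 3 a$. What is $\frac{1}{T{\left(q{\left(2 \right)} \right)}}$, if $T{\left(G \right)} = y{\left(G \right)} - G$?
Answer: $\frac{1}{11} \approx 0.090909$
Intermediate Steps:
$y{\left(a \right)} = 3 + 3 a$ ($y{\left(a \right)} = 3 - - 3 a = 3 + 3 a$)
$q{\left(E \right)} = 6 + E^{2} - 3 E$
$T{\left(G \right)} = 3 + 2 G$ ($T{\left(G \right)} = \left(3 + 3 G\right) - G = 3 + 2 G$)
$\frac{1}{T{\left(q{\left(2 \right)} \right)}} = \frac{1}{3 + 2 \left(6 + 2^{2} - 6\right)} = \frac{1}{3 + 2 \left(6 + 4 - 6\right)} = \frac{1}{3 + 2 \cdot 4} = \frac{1}{3 + 8} = \frac{1}{11}$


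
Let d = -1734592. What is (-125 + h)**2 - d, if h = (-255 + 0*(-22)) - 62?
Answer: 1929956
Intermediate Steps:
h = -317 (h = (-255 + 0) - 62 = -255 - 62 = -317)
(-125 + h)**2 - d = (-125 - 317)**2 - 1*(-1734592) = (-442)**2 + 1734592 = 195364 + 1734592 = 1929956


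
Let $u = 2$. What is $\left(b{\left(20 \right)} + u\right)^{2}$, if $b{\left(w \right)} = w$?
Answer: $484$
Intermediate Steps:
$\left(b{\left(20 \right)} + u\right)^{2} = \left(20 + 2\right)^{2} = 22^{2} = 484$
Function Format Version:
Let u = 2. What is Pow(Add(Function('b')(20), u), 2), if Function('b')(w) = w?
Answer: 484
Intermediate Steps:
Pow(Add(Function('b')(20), u), 2) = Pow(Add(20, 2), 2) = Pow(22, 2) = 484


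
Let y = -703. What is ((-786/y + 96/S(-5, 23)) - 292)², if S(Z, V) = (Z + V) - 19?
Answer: 73972032484/494209 ≈ 1.4968e+5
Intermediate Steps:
S(Z, V) = -19 + V + Z (S(Z, V) = (V + Z) - 19 = -19 + V + Z)
((-786/y + 96/S(-5, 23)) - 292)² = ((-786/(-703) + 96/(-19 + 23 - 5)) - 292)² = ((-786*(-1/703) + 96/(-1)) - 292)² = ((786/703 + 96*(-1)) - 292)² = ((786/703 - 96) - 292)² = (-66702/703 - 292)² = (-271978/703)² = 73972032484/494209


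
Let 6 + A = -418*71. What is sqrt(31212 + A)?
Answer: 2*sqrt(382) ≈ 39.090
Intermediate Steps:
A = -29684 (A = -6 - 418*71 = -6 - 29678 = -29684)
sqrt(31212 + A) = sqrt(31212 - 29684) = sqrt(1528) = 2*sqrt(382)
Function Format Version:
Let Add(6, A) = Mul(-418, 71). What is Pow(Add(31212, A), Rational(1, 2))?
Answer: Mul(2, Pow(382, Rational(1, 2))) ≈ 39.090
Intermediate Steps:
A = -29684 (A = Add(-6, Mul(-418, 71)) = Add(-6, -29678) = -29684)
Pow(Add(31212, A), Rational(1, 2)) = Pow(Add(31212, -29684), Rational(1, 2)) = Pow(1528, Rational(1, 2)) = Mul(2, Pow(382, Rational(1, 2)))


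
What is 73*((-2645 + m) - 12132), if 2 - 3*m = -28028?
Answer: -1189973/3 ≈ -3.9666e+5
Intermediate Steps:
m = 28030/3 (m = ⅔ - ⅓*(-28028) = ⅔ + 28028/3 = 28030/3 ≈ 9343.3)
73*((-2645 + m) - 12132) = 73*((-2645 + 28030/3) - 12132) = 73*(20095/3 - 12132) = 73*(-16301/3) = -1189973/3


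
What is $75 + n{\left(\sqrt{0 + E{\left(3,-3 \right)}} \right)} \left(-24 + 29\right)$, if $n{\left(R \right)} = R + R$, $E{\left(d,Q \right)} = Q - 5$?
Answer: $75 + 20 i \sqrt{2} \approx 75.0 + 28.284 i$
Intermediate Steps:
$E{\left(d,Q \right)} = -5 + Q$
$n{\left(R \right)} = 2 R$
$75 + n{\left(\sqrt{0 + E{\left(3,-3 \right)}} \right)} \left(-24 + 29\right) = 75 + 2 \sqrt{0 - 8} \left(-24 + 29\right) = 75 + 2 \sqrt{0 - 8} \cdot 5 = 75 + 2 \sqrt{-8} \cdot 5 = 75 + 2 \cdot 2 i \sqrt{2} \cdot 5 = 75 + 4 i \sqrt{2} \cdot 5 = 75 + 20 i \sqrt{2}$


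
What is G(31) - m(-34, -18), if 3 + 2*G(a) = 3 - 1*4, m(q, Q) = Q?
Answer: 16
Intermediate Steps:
G(a) = -2 (G(a) = -3/2 + (3 - 1*4)/2 = -3/2 + (3 - 4)/2 = -3/2 + (½)*(-1) = -3/2 - ½ = -2)
G(31) - m(-34, -18) = -2 - 1*(-18) = -2 + 18 = 16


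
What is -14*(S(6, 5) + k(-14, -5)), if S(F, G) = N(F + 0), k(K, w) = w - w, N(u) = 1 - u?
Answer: 70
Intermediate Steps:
k(K, w) = 0
S(F, G) = 1 - F (S(F, G) = 1 - (F + 0) = 1 - F)
-14*(S(6, 5) + k(-14, -5)) = -14*((1 - 1*6) + 0) = -14*((1 - 6) + 0) = -14*(-5 + 0) = -14*(-5) = 70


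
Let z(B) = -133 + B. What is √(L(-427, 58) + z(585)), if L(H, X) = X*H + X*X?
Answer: 5*I*√838 ≈ 144.74*I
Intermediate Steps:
L(H, X) = X² + H*X (L(H, X) = H*X + X² = X² + H*X)
√(L(-427, 58) + z(585)) = √(58*(-427 + 58) + (-133 + 585)) = √(58*(-369) + 452) = √(-21402 + 452) = √(-20950) = 5*I*√838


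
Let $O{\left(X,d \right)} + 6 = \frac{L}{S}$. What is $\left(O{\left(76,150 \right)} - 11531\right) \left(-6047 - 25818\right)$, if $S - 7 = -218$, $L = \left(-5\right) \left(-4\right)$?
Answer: $\frac{77569829855}{211} \approx 3.6763 \cdot 10^{8}$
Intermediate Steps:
$L = 20$
$S = -211$ ($S = 7 - 218 = -211$)
$O{\left(X,d \right)} = - \frac{1286}{211}$ ($O{\left(X,d \right)} = -6 + \frac{20}{-211} = -6 + 20 \left(- \frac{1}{211}\right) = -6 - \frac{20}{211} = - \frac{1286}{211}$)
$\left(O{\left(76,150 \right)} - 11531\right) \left(-6047 - 25818\right) = \left(- \frac{1286}{211} - 11531\right) \left(-6047 - 25818\right) = \left(- \frac{2434327}{211}\right) \left(-31865\right) = \frac{77569829855}{211}$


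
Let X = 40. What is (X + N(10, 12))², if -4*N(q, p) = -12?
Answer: 1849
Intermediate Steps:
N(q, p) = 3 (N(q, p) = -¼*(-12) = 3)
(X + N(10, 12))² = (40 + 3)² = 43² = 1849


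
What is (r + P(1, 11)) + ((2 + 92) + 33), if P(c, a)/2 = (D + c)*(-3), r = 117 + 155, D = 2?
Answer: 381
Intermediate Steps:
r = 272
P(c, a) = -12 - 6*c (P(c, a) = 2*((2 + c)*(-3)) = 2*(-6 - 3*c) = -12 - 6*c)
(r + P(1, 11)) + ((2 + 92) + 33) = (272 + (-12 - 6*1)) + ((2 + 92) + 33) = (272 + (-12 - 6)) + (94 + 33) = (272 - 18) + 127 = 254 + 127 = 381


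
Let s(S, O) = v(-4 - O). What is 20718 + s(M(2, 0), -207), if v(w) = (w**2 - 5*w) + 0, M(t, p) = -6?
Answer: 60912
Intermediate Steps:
v(w) = w**2 - 5*w
s(S, O) = (-9 - O)*(-4 - O) (s(S, O) = (-4 - O)*(-5 + (-4 - O)) = (-4 - O)*(-9 - O) = (-9 - O)*(-4 - O))
20718 + s(M(2, 0), -207) = 20718 + (4 - 207)*(9 - 207) = 20718 - 203*(-198) = 20718 + 40194 = 60912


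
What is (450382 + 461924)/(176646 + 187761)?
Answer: 304102/121469 ≈ 2.5035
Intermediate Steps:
(450382 + 461924)/(176646 + 187761) = 912306/364407 = 912306*(1/364407) = 304102/121469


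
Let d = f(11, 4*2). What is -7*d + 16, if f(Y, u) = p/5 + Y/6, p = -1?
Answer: 137/30 ≈ 4.5667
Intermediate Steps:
f(Y, u) = -⅕ + Y/6 (f(Y, u) = -1/5 + Y/6 = -1*⅕ + Y*(⅙) = -⅕ + Y/6)
d = 49/30 (d = -⅕ + (⅙)*11 = -⅕ + 11/6 = 49/30 ≈ 1.6333)
-7*d + 16 = -7*49/30 + 16 = -343/30 + 16 = 137/30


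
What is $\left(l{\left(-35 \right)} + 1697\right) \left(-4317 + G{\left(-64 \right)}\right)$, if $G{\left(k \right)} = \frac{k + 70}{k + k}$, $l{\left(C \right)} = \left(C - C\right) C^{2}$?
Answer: $- \frac{468865827}{64} \approx -7.326 \cdot 10^{6}$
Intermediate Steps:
$l{\left(C \right)} = 0$ ($l{\left(C \right)} = 0 C^{2} = 0$)
$G{\left(k \right)} = \frac{70 + k}{2 k}$
$\left(l{\left(-35 \right)} + 1697\right) \left(-4317 + G{\left(-64 \right)}\right) = \left(0 + 1697\right) \left(-4317 + \frac{70 - 64}{2 \left(-64\right)}\right) = 1697 \left(-4317 + \frac{1}{2} \left(- \frac{1}{64}\right) 6\right) = 1697 \left(-4317 - \frac{3}{64}\right) = 1697 \left(- \frac{276291}{64}\right) = - \frac{468865827}{64}$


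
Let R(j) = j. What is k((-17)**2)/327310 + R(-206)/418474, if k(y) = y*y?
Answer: 245661557/964582570 ≈ 0.25468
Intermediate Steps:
k(y) = y**2
k((-17)**2)/327310 + R(-206)/418474 = ((-17)**2)**2/327310 - 206/418474 = 289**2*(1/327310) - 206*1/418474 = 83521*(1/327310) - 103/209237 = 83521/327310 - 103/209237 = 245661557/964582570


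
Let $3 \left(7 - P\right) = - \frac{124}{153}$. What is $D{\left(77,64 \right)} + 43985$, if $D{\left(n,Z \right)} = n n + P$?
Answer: $\frac{22913863}{459} \approx 49921.0$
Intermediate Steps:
$P = \frac{3337}{459}$ ($P = 7 - \frac{\left(-124\right) \frac{1}{153}}{3} = 7 - - \frac{124}{459} = 7 + \frac{124}{459} = \frac{3337}{459} \approx 7.2701$)
$D{\left(n,Z \right)} = \frac{3337}{459} + n^{2}$ ($D{\left(n,Z \right)} = n n + \frac{3337}{459} = n^{2} + \frac{3337}{459} = \frac{3337}{459} + n^{2}$)
$D{\left(77,64 \right)} + 43985 = \left(\frac{3337}{459} + 77^{2}\right) + 43985 = \left(\frac{3337}{459} + 5929\right) + 43985 = \frac{2724748}{459} + 43985 = \frac{22913863}{459}$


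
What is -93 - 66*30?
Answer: -2073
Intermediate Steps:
-93 - 66*30 = -93 - 1980 = -2073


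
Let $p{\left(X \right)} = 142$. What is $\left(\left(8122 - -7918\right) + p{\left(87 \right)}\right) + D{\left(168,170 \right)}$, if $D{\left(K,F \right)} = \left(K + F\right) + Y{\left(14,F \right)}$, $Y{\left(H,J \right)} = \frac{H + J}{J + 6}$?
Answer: $\frac{363463}{22} \approx 16521.0$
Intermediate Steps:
$Y{\left(H,J \right)} = \frac{H + J}{6 + J}$
$D{\left(K,F \right)} = F + K + \frac{14 + F}{6 + F}$ ($D{\left(K,F \right)} = \left(K + F\right) + \frac{14 + F}{6 + F} = \left(F + K\right) + \frac{14 + F}{6 + F} = F + K + \frac{14 + F}{6 + F}$)
$\left(\left(8122 - -7918\right) + p{\left(87 \right)}\right) + D{\left(168,170 \right)} = \left(\left(8122 - -7918\right) + 142\right) + \frac{14 + 170 + \left(6 + 170\right) \left(170 + 168\right)}{6 + 170} = \left(\left(8122 + 7918\right) + 142\right) + \frac{14 + 170 + 176 \cdot 338}{176} = \left(16040 + 142\right) + \frac{14 + 170 + 59488}{176} = 16182 + \frac{1}{176} \cdot 59672 = 16182 + \frac{7459}{22} = \frac{363463}{22}$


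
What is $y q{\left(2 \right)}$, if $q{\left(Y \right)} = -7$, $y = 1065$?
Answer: $-7455$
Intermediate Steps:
$y q{\left(2 \right)} = 1065 \left(-7\right) = -7455$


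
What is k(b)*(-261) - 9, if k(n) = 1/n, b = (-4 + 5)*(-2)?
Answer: 243/2 ≈ 121.50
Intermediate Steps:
b = -2 (b = 1*(-2) = -2)
k(n) = 1/n
k(b)*(-261) - 9 = -261/(-2) - 9 = -1/2*(-261) - 9 = 261/2 - 9 = 243/2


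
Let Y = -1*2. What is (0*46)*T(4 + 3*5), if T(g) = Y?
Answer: 0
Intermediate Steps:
Y = -2
T(g) = -2
(0*46)*T(4 + 3*5) = (0*46)*(-2) = 0*(-2) = 0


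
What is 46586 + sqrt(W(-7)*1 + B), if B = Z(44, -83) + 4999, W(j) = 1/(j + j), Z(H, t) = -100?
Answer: 46586 + sqrt(960190)/14 ≈ 46656.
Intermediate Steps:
W(j) = 1/(2*j)
B = 4899 (B = -100 + 4999 = 4899)
46586 + sqrt(W(-7)*1 + B) = 46586 + sqrt(((1/2)/(-7))*1 + 4899) = 46586 + sqrt(((1/2)*(-1/7))*1 + 4899) = 46586 + sqrt(-1/14*1 + 4899) = 46586 + sqrt(-1/14 + 4899) = 46586 + sqrt(68585/14) = 46586 + sqrt(960190)/14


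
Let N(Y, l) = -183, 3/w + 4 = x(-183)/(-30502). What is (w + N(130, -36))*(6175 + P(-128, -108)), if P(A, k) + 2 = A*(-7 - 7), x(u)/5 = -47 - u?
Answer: -3325152975/2272 ≈ -1.4635e+6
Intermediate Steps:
x(u) = -235 - 5*u (x(u) = 5*(-47 - u) = -235 - 5*u)
w = -15251/20448 (w = 3/(-4 + (-235 - 5*(-183))/(-30502)) = 3/(-4 + (-235 + 915)*(-1/30502)) = 3/(-4 + 680*(-1/30502)) = 3/(-4 - 340/15251) = 3/(-61344/15251) = 3*(-15251/61344) = -15251/20448 ≈ -0.74584)
P(A, k) = -2 - 14*A (P(A, k) = -2 + A*(-7 - 7) = -2 + A*(-14) = -2 - 14*A)
(w + N(130, -36))*(6175 + P(-128, -108)) = (-15251/20448 - 183)*(6175 + (-2 - 14*(-128))) = -3757235*(6175 + (-2 + 1792))/20448 = -3757235*(6175 + 1790)/20448 = -3757235/20448*7965 = -3325152975/2272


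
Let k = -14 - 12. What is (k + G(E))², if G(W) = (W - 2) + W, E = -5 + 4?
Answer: 900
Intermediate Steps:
E = -1
G(W) = -2 + 2*W (G(W) = (-2 + W) + W = -2 + 2*W)
k = -26
(k + G(E))² = (-26 + (-2 + 2*(-1)))² = (-26 + (-2 - 2))² = (-26 - 4)² = (-30)² = 900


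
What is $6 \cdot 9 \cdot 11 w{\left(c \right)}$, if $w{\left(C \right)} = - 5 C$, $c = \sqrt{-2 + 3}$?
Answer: $-2970$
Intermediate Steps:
$c = 1$ ($c = \sqrt{1} = 1$)
$6 \cdot 9 \cdot 11 w{\left(c \right)} = 6 \cdot 9 \cdot 11 \left(\left(-5\right) 1\right) = 54 \cdot 11 \left(-5\right) = 594 \left(-5\right) = -2970$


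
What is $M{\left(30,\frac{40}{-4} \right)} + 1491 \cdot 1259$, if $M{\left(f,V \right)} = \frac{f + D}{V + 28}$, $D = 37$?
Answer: $\frac{33789109}{18} \approx 1.8772 \cdot 10^{6}$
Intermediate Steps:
$M{\left(f,V \right)} = \frac{37 + f}{28 + V}$ ($M{\left(f,V \right)} = \frac{f + 37}{V + 28} = \frac{37 + f}{28 + V}$)
$M{\left(30,\frac{40}{-4} \right)} + 1491 \cdot 1259 = \frac{37 + 30}{28 + \frac{40}{-4}} + 1491 \cdot 1259 = \frac{1}{28 + 40 \left(- \frac{1}{4}\right)} 67 + 1877169 = \frac{1}{28 - 10} \cdot 67 + 1877169 = \frac{1}{18} \cdot 67 + 1877169 = \frac{67}{18} + 1877169 = \frac{33789109}{18}$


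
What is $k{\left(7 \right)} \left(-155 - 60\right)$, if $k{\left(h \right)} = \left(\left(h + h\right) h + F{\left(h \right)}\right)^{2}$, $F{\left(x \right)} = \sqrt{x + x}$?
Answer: $-2067870 - 42140 \sqrt{14} \approx -2.2255 \cdot 10^{6}$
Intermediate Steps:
$F{\left(x \right)} = \sqrt{2} \sqrt{x}$ ($F{\left(x \right)} = \sqrt{2 x} = \sqrt{2} \sqrt{x}$)
$k{\left(h \right)} = \left(2 h^{2} + \sqrt{2} \sqrt{h}\right)^{2}$ ($k{\left(h \right)} = \left(\left(h + h\right) h + \sqrt{2} \sqrt{h}\right)^{2} = \left(2 h h + \sqrt{2} \sqrt{h}\right)^{2} = \left(2 h^{2} + \sqrt{2} \sqrt{h}\right)^{2}$)
$k{\left(7 \right)} \left(-155 - 60\right) = \left(2 \cdot 7^{2} + \sqrt{2} \sqrt{7}\right)^{2} \left(-155 - 60\right) = \left(2 \cdot 49 + \sqrt{14}\right)^{2} \left(-215\right) = \left(98 + \sqrt{14}\right)^{2} \left(-215\right) = - 215 \left(98 + \sqrt{14}\right)^{2}$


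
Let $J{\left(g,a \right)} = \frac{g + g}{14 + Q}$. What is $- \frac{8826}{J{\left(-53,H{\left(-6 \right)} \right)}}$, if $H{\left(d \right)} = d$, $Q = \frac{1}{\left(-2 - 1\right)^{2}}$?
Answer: $\frac{186817}{159} \approx 1174.9$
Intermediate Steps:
$Q = \frac{1}{9}$ ($Q = \frac{1}{\left(-3\right)^{2}} = \frac{1}{9} \approx 0.11111$)
$J{\left(g,a \right)} = \frac{18 g}{127}$ ($J{\left(g,a \right)} = \frac{g + g}{14 + \frac{1}{9}} = \frac{2 g}{\frac{127}{9}} = 2 g \frac{9}{127} = \frac{18 g}{127}$)
$- \frac{8826}{J{\left(-53,H{\left(-6 \right)} \right)}} = - \frac{8826}{\frac{18}{127} \left(-53\right)} = - \frac{8826}{- \frac{954}{127}} = \left(-8826\right) \left(- \frac{127}{954}\right) = \frac{186817}{159}$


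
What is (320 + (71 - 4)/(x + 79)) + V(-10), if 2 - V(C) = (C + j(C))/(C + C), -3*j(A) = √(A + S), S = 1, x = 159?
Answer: 38292/119 - I/20 ≈ 321.78 - 0.05*I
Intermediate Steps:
j(A) = -√(1 + A)/3 (j(A) = -√(A + 1)/3 = -√(1 + A)/3)
V(C) = 2 - (C - √(1 + C)/3)/(2*C) (V(C) = 2 - (C - √(1 + C)/3)/(C + C) = 2 - (C - √(1 + C)/3)/(2*C))
(320 + (71 - 4)/(x + 79)) + V(-10) = (320 + (71 - 4)/(159 + 79)) + (⅙)*(√(1 - 10) + 9*(-10))/(-10) = (320 + 67/238) + (⅙)*(-⅒)*(√(-9) - 90) = (320 + 67*(1/238)) + (⅙)*(-⅒)*(3*I - 90) = (320 + 67/238) + (⅙)*(-⅒)*(-90 + 3*I) = 76227/238 + (3/2 - I/20) = 38292/119 - I/20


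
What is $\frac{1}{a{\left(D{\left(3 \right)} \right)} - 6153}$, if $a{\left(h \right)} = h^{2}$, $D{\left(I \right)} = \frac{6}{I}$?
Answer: $- \frac{1}{6149} \approx -0.00016263$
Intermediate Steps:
$\frac{1}{a{\left(D{\left(3 \right)} \right)} - 6153} = \frac{1}{\left(\frac{6}{3}\right)^{2} - 6153} = \frac{1}{\left(6 \cdot \frac{1}{3}\right)^{2} - 6153} = \frac{1}{2^{2} - 6153} = \frac{1}{4 - 6153} = \frac{1}{-6149} = - \frac{1}{6149}$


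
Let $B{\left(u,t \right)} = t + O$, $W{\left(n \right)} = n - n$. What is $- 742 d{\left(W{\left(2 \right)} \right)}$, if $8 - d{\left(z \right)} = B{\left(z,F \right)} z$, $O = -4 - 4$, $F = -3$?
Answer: $-5936$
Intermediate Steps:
$W{\left(n \right)} = 0$
$O = -8$ ($O = -4 - 4 = -8$)
$B{\left(u,t \right)} = -8 + t$ ($B{\left(u,t \right)} = t - 8 = -8 + t$)
$d{\left(z \right)} = 8 + 11 z$ ($d{\left(z \right)} = 8 - \left(-8 - 3\right) z = 8 - - 11 z = 8 + 11 z$)
$- 742 d{\left(W{\left(2 \right)} \right)} = - 742 \left(8 + 11 \cdot 0\right) = - 742 \left(8 + 0\right) = \left(-742\right) 8 = -5936$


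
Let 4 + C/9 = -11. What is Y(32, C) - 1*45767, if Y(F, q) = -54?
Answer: -45821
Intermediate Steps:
C = -135 (C = -36 + 9*(-11) = -36 - 99 = -135)
Y(32, C) - 1*45767 = -54 - 1*45767 = -54 - 45767 = -45821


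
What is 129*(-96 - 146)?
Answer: -31218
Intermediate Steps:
129*(-96 - 146) = 129*(-242) = -31218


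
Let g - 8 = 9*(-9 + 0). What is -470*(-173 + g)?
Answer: 115620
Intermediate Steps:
g = -73 (g = 8 + 9*(-9 + 0) = 8 + 9*(-9) = 8 - 81 = -73)
-470*(-173 + g) = -470*(-173 - 73) = -470*(-246) = 115620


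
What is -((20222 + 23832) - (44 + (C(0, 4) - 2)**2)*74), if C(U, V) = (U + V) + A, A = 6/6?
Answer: -40132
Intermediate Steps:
A = 1 (A = 6*(1/6) = 1)
C(U, V) = 1 + U + V (C(U, V) = (U + V) + 1 = 1 + U + V)
-((20222 + 23832) - (44 + (C(0, 4) - 2)**2)*74) = -((20222 + 23832) - (44 + ((1 + 0 + 4) - 2)**2)*74) = -(44054 - (44 + (5 - 2)**2)*74) = -(44054 - (44 + 3**2)*74) = -(44054 - (44 + 9)*74) = -(44054 - 53*74) = -(44054 - 1*3922) = -(44054 - 3922) = -1*40132 = -40132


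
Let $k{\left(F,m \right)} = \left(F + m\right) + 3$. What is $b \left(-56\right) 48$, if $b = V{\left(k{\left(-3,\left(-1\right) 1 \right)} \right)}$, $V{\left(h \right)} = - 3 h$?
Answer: $-8064$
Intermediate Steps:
$k{\left(F,m \right)} = 3 + F + m$
$b = 3$ ($b = - 3 \left(3 - 3 - 1\right) = \left(-3\right) \left(-1\right) = 3$)
$b \left(-56\right) 48 = 3 \left(-56\right) 48 = \left(-168\right) 48 = -8064$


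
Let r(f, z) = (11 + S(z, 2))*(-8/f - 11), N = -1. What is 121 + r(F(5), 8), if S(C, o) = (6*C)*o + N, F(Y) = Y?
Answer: -6073/5 ≈ -1214.6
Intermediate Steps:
S(C, o) = -1 + 6*C*o (S(C, o) = (6*C)*o - 1 = 6*C*o - 1 = -1 + 6*C*o)
r(f, z) = (-11 - 8/f)*(10 + 12*z) (r(f, z) = (11 + (-1 + 6*z*2))*(-8/f - 11) = (11 + (-1 + 12*z))*(-11 - 8/f) = (10 + 12*z)*(-11 - 8/f) = (-11 - 8/f)*(10 + 12*z))
121 + r(F(5), 8) = 121 + (-110 - 132*8 - 80/5 - 96*8/5) = 121 + (-110 - 1056 - 80*⅕ - 96*8*⅕) = 121 + (-110 - 1056 - 16 - 768/5) = 121 - 6678/5 = -6073/5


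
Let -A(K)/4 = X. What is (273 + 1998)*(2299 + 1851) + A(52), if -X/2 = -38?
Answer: 9424346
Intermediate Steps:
X = 76 (X = -2*(-38) = 76)
A(K) = -304 (A(K) = -4*76 = -304)
(273 + 1998)*(2299 + 1851) + A(52) = (273 + 1998)*(2299 + 1851) - 304 = 2271*4150 - 304 = 9424650 - 304 = 9424346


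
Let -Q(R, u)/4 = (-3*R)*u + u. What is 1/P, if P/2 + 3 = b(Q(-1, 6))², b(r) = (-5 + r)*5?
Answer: 1/510044 ≈ 1.9606e-6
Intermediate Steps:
Q(R, u) = -4*u + 12*R*u (Q(R, u) = -4*((-3*R)*u + u) = -4*(-3*R*u + u) = -4*(u - 3*R*u) = -4*u + 12*R*u)
b(r) = -25 + 5*r
P = 510044 (P = -6 + 2*(-25 + 5*(4*6*(-1 + 3*(-1))))² = -6 + 2*(-25 + 5*(4*6*(-1 - 3)))² = -6 + 2*(-25 + 5*(4*6*(-4)))² = -6 + 2*(-25 + 5*(-96))² = -6 + 2*(-25 - 480)² = -6 + 2*(-505)² = -6 + 2*255025 = -6 + 510050 = 510044)
1/P = 1/510044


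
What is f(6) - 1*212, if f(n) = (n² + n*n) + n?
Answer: -134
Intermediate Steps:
f(n) = n + 2*n² (f(n) = (n² + n²) + n = 2*n² + n = n + 2*n²)
f(6) - 1*212 = 6*(1 + 2*6) - 1*212 = 6*(1 + 12) - 212 = 6*13 - 212 = 78 - 212 = -134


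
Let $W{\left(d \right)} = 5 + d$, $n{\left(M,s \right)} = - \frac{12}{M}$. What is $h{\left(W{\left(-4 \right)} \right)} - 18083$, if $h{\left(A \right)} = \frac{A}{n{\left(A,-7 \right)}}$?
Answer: $- \frac{216997}{12} \approx -18083.0$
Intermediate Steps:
$h{\left(A \right)} = - \frac{A^{2}}{12}$ ($h{\left(A \right)} = \frac{A}{\left(-12\right) \frac{1}{A}} = A \left(- \frac{A}{12}\right) = - \frac{A^{2}}{12}$)
$h{\left(W{\left(-4 \right)} \right)} - 18083 = - \frac{\left(5 - 4\right)^{2}}{12} - 18083 = - \frac{1^{2}}{12} - 18083 = \left(- \frac{1}{12}\right) 1 - 18083 = - \frac{1}{12} - 18083 = - \frac{216997}{12}$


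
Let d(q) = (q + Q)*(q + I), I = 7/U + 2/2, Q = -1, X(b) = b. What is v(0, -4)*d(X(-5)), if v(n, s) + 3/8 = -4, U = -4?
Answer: -2415/16 ≈ -150.94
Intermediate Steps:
v(n, s) = -35/8 (v(n, s) = -3/8 - 4 = -35/8)
I = -3/4 (I = 7/(-4) + 2/2 = 7*(-1/4) + 2*(1/2) = -7/4 + 1 = -3/4 ≈ -0.75000)
d(q) = (-1 + q)*(-3/4 + q) (d(q) = (q - 1)*(q - 3/4) = (-1 + q)*(-3/4 + q))
v(0, -4)*d(X(-5)) = -35*(3/4 + (-5)**2 - 7/4*(-5))/8 = -35*(3/4 + 25 + 35/4)/8 = -35/8*69/2 = -2415/16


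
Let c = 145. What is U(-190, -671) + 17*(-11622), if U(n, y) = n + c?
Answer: -197619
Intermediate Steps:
U(n, y) = 145 + n (U(n, y) = n + 145 = 145 + n)
U(-190, -671) + 17*(-11622) = (145 - 190) + 17*(-11622) = -45 - 197574 = -197619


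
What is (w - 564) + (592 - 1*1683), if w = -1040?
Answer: -2695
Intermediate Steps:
(w - 564) + (592 - 1*1683) = (-1040 - 564) + (592 - 1*1683) = -1604 + (592 - 1683) = -1604 - 1091 = -2695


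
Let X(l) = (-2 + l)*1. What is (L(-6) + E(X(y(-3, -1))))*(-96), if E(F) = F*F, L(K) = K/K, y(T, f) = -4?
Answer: -3552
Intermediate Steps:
L(K) = 1
X(l) = -2 + l
E(F) = F²
(L(-6) + E(X(y(-3, -1))))*(-96) = (1 + (-2 - 4)²)*(-96) = (1 + (-6)²)*(-96) = (1 + 36)*(-96) = 37*(-96) = -3552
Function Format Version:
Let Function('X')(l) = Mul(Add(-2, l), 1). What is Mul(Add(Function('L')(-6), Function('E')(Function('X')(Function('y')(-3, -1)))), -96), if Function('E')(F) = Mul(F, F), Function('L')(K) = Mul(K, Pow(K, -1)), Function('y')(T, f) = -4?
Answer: -3552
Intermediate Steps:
Function('L')(K) = 1
Function('X')(l) = Add(-2, l)
Function('E')(F) = Pow(F, 2)
Mul(Add(Function('L')(-6), Function('E')(Function('X')(Function('y')(-3, -1)))), -96) = Mul(Add(1, Pow(Add(-2, -4), 2)), -96) = Mul(Add(1, Pow(-6, 2)), -96) = Mul(Add(1, 36), -96) = Mul(37, -96) = -3552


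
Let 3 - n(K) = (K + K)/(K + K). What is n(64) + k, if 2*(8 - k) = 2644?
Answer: -1312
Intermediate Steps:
k = -1314 (k = 8 - ½*2644 = 8 - 1322 = -1314)
n(K) = 2 (n(K) = 3 - (K + K)/(K + K) = 3 - 2*K/(2*K) = 3 - 2*K*1/(2*K) = 3 - 1*1 = 3 - 1 = 2)
n(64) + k = 2 - 1314 = -1312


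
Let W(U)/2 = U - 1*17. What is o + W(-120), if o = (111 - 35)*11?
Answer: 562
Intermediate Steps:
W(U) = -34 + 2*U (W(U) = 2*(U - 1*17) = 2*(U - 17) = 2*(-17 + U) = -34 + 2*U)
o = 836 (o = 76*11 = 836)
o + W(-120) = 836 + (-34 + 2*(-120)) = 836 + (-34 - 240) = 836 - 274 = 562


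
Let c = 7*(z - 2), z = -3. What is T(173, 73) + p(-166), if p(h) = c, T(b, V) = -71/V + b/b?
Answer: -2553/73 ≈ -34.973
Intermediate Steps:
T(b, V) = 1 - 71/V (T(b, V) = -71/V + 1 = 1 - 71/V)
c = -35 (c = 7*(-3 - 2) = 7*(-5) = -35)
p(h) = -35
T(173, 73) + p(-166) = (-71 + 73)/73 - 35 = (1/73)*2 - 35 = 2/73 - 35 = -2553/73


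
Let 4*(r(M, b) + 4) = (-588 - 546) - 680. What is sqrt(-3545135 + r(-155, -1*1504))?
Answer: I*sqrt(14182370)/2 ≈ 1883.0*I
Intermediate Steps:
r(M, b) = -915/2 (r(M, b) = -4 + ((-588 - 546) - 680)/4 = -4 + (-1134 - 680)/4 = -4 + (1/4)*(-1814) = -4 - 907/2 = -915/2)
sqrt(-3545135 + r(-155, -1*1504)) = sqrt(-3545135 - 915/2) = sqrt(-7091185/2) = I*sqrt(14182370)/2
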